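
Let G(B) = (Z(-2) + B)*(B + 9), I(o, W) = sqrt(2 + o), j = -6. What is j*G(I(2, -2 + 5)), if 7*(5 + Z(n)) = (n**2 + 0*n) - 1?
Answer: 1188/7 ≈ 169.71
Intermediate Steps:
Z(n) = -36/7 + n**2/7 (Z(n) = -5 + ((n**2 + 0*n) - 1)/7 = -5 + ((n**2 + 0) - 1)/7 = -5 + (n**2 - 1)/7 = -5 + (-1 + n**2)/7 = -5 + (-1/7 + n**2/7) = -36/7 + n**2/7)
G(B) = (9 + B)*(-32/7 + B) (G(B) = ((-36/7 + (1/7)*(-2)**2) + B)*(B + 9) = ((-36/7 + (1/7)*4) + B)*(9 + B) = ((-36/7 + 4/7) + B)*(9 + B) = (-32/7 + B)*(9 + B) = (9 + B)*(-32/7 + B))
j*G(I(2, -2 + 5)) = -6*(-288/7 + (sqrt(2 + 2))**2 + 31*sqrt(2 + 2)/7) = -6*(-288/7 + (sqrt(4))**2 + 31*sqrt(4)/7) = -6*(-288/7 + 2**2 + (31/7)*2) = -6*(-288/7 + 4 + 62/7) = -6*(-198/7) = 1188/7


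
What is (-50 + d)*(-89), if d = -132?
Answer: 16198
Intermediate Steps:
(-50 + d)*(-89) = (-50 - 132)*(-89) = -182*(-89) = 16198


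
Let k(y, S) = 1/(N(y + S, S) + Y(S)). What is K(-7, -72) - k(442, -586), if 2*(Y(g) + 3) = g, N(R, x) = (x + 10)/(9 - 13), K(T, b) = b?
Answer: -10943/152 ≈ -71.993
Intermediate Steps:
N(R, x) = -5/2 - x/4 (N(R, x) = (10 + x)/(-4) = (10 + x)*(-¼) = -5/2 - x/4)
Y(g) = -3 + g/2
k(y, S) = 1/(-11/2 + S/4) (k(y, S) = 1/((-5/2 - S/4) + (-3 + S/2)) = 1/(-11/2 + S/4))
K(-7, -72) - k(442, -586) = -72 - 4/(-22 - 586) = -72 - 4/(-608) = -72 - 4*(-1)/608 = -72 - 1*(-1/152) = -72 + 1/152 = -10943/152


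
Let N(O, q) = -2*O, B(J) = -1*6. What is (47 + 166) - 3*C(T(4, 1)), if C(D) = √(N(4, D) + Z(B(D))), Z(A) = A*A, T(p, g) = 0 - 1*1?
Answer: 213 - 6*√7 ≈ 197.13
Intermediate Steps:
T(p, g) = -1 (T(p, g) = 0 - 1 = -1)
B(J) = -6
Z(A) = A²
C(D) = 2*√7 (C(D) = √(-2*4 + (-6)²) = √(-8 + 36) = √28 = 2*√7)
(47 + 166) - 3*C(T(4, 1)) = (47 + 166) - 6*√7 = 213 - 6*√7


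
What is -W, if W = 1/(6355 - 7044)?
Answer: 1/689 ≈ 0.0014514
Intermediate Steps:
W = -1/689 (W = 1/(-689) = -1/689 ≈ -0.0014514)
-W = -1*(-1/689) = 1/689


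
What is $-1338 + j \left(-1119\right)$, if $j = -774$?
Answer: $864768$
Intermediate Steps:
$-1338 + j \left(-1119\right) = -1338 - -866106 = -1338 + 866106 = 864768$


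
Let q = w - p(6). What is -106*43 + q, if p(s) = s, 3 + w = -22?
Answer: -4589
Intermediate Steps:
w = -25 (w = -3 - 22 = -25)
q = -31 (q = -25 - 1*6 = -25 - 6 = -31)
-106*43 + q = -106*43 - 31 = -4558 - 31 = -4589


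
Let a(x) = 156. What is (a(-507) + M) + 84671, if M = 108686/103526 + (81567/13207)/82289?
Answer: 251160467868070407/2960818598471 ≈ 84828.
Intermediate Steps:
M = 3108615570890/2960818598471 (M = 108686*(1/103526) + (81567*(1/13207))*(1/82289) = 54343/51763 + (81567/13207)*(1/82289) = 54343/51763 + 4293/57199517 = 3108615570890/2960818598471 ≈ 1.0499)
(a(-507) + M) + 84671 = (156 + 3108615570890/2960818598471) + 84671 = 464996316932366/2960818598471 + 84671 = 251160467868070407/2960818598471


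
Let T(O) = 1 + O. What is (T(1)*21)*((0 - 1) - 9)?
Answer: -420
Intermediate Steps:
(T(1)*21)*((0 - 1) - 9) = ((1 + 1)*21)*((0 - 1) - 9) = (2*21)*(-1 - 9) = 42*(-10) = -420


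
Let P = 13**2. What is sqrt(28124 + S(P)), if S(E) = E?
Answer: sqrt(28293) ≈ 168.21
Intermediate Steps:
P = 169
sqrt(28124 + S(P)) = sqrt(28124 + 169) = sqrt(28293)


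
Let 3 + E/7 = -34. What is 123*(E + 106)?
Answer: -18819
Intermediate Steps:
E = -259 (E = -21 + 7*(-34) = -21 - 238 = -259)
123*(E + 106) = 123*(-259 + 106) = 123*(-153) = -18819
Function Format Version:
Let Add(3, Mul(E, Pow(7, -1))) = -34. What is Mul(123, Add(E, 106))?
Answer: -18819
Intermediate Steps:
E = -259 (E = Add(-21, Mul(7, -34)) = Add(-21, -238) = -259)
Mul(123, Add(E, 106)) = Mul(123, Add(-259, 106)) = Mul(123, -153) = -18819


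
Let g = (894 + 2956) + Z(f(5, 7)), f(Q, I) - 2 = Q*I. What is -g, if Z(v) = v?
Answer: -3887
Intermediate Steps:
f(Q, I) = 2 + I*Q (f(Q, I) = 2 + Q*I = 2 + I*Q)
g = 3887 (g = (894 + 2956) + (2 + 7*5) = 3850 + (2 + 35) = 3850 + 37 = 3887)
-g = -1*3887 = -3887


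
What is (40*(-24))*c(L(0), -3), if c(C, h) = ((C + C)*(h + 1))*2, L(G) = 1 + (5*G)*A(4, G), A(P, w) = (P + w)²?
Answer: 7680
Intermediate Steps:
L(G) = 1 + 5*G*(4 + G)² (L(G) = 1 + (5*G)*(4 + G)² = 1 + 5*G*(4 + G)²)
c(C, h) = 4*C*(1 + h) (c(C, h) = ((2*C)*(1 + h))*2 = (2*C*(1 + h))*2 = 4*C*(1 + h))
(40*(-24))*c(L(0), -3) = (40*(-24))*(4*(1 + 5*0*(4 + 0)²)*(1 - 3)) = -3840*(1 + 5*0*4²)*(-2) = -3840*(1 + 5*0*16)*(-2) = -3840*(1 + 0)*(-2) = -3840*(-2) = -960*(-8) = 7680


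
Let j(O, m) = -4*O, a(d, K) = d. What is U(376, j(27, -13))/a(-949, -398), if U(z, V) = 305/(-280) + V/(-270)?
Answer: 193/265720 ≈ 0.00072633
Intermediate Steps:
U(z, V) = -61/56 - V/270 (U(z, V) = 305*(-1/280) + V*(-1/270) = -61/56 - V/270)
U(376, j(27, -13))/a(-949, -398) = (-61/56 - (-2)*27/135)/(-949) = (-61/56 - 1/270*(-108))*(-1/949) = (-61/56 + 2/5)*(-1/949) = -193/280*(-1/949) = 193/265720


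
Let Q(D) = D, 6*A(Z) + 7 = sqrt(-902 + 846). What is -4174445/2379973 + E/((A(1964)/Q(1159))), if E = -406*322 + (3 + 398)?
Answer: 719007096271809/11899865 + 604214516*I*sqrt(14)/35 ≈ 6.0421e+7 + 6.4593e+7*I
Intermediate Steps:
A(Z) = -7/6 + I*sqrt(14)/3 (A(Z) = -7/6 + sqrt(-902 + 846)/6 = -7/6 + sqrt(-56)/6 = -7/6 + (2*I*sqrt(14))/6 = -7/6 + I*sqrt(14)/3)
E = -130331 (E = -130732 + 401 = -130331)
-4174445/2379973 + E/((A(1964)/Q(1159))) = -4174445/2379973 - 130331*1159/(-7/6 + I*sqrt(14)/3) = -4174445*1/2379973 - 130331*1159/(-7/6 + I*sqrt(14)/3) = -4174445/2379973 - 130331/(-7/6954 + I*sqrt(14)/3477)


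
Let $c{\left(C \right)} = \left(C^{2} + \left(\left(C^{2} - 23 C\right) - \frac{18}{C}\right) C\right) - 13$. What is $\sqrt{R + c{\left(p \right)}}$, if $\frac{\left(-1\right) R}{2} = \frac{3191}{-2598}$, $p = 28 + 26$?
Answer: $\frac{\sqrt{157406597790}}{1299} \approx 305.42$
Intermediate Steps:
$p = 54$
$R = \frac{3191}{1299}$ ($R = - 2 \frac{3191}{-2598} = - 2 \cdot 3191 \left(- \frac{1}{2598}\right) = \left(-2\right) \left(- \frac{3191}{2598}\right) = \frac{3191}{1299} \approx 2.4565$)
$c{\left(C \right)} = -13 + C^{2} + C \left(C^{2} - 23 C - \frac{18}{C}\right)$ ($c{\left(C \right)} = \left(C^{2} + \left(C^{2} - 23 C - \frac{18}{C}\right) C\right) - 13 = \left(C^{2} + C \left(C^{2} - 23 C - \frac{18}{C}\right)\right) - 13 = -13 + C^{2} + C \left(C^{2} - 23 C - \frac{18}{C}\right)$)
$\sqrt{R + c{\left(p \right)}} = \sqrt{\frac{3191}{1299} - \left(31 - 157464 + 64152\right)} = \sqrt{\frac{3191}{1299} - -93281} = \sqrt{\frac{3191}{1299} + 93281} = \sqrt{\frac{121175210}{1299}} = \frac{\sqrt{157406597790}}{1299}$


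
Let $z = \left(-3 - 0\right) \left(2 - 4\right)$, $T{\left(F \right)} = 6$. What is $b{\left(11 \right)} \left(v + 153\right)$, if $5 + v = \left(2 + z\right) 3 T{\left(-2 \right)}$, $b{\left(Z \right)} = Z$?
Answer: $3212$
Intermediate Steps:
$z = 6$ ($z = \left(-3 + 0\right) \left(-2\right) = \left(-3\right) \left(-2\right) = 6$)
$v = 139$ ($v = -5 + \left(2 + 6\right) 3 \cdot 6 = -5 + 8 \cdot 18 = -5 + 144 = 139$)
$b{\left(11 \right)} \left(v + 153\right) = 11 \left(139 + 153\right) = 11 \cdot 292 = 3212$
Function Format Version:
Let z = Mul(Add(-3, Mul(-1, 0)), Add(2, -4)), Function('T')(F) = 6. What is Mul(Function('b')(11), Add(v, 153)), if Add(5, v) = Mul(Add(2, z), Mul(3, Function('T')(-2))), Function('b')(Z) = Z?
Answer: 3212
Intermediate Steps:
z = 6 (z = Mul(Add(-3, 0), -2) = Mul(-3, -2) = 6)
v = 139 (v = Add(-5, Mul(Add(2, 6), Mul(3, 6))) = Add(-5, Mul(8, 18)) = Add(-5, 144) = 139)
Mul(Function('b')(11), Add(v, 153)) = Mul(11, Add(139, 153)) = Mul(11, 292) = 3212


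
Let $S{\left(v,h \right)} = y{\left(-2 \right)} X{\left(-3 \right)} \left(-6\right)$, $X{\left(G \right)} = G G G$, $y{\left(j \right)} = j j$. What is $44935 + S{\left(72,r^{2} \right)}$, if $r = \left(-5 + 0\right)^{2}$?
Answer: $45583$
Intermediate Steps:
$y{\left(j \right)} = j^{2}$
$r = 25$ ($r = \left(-5\right)^{2} = 25$)
$X{\left(G \right)} = G^{3}$ ($X{\left(G \right)} = G^{2} G = G^{3}$)
$S{\left(v,h \right)} = 648$ ($S{\left(v,h \right)} = \left(-2\right)^{2} \left(-3\right)^{3} \left(-6\right) = 4 \left(-27\right) \left(-6\right) = \left(-108\right) \left(-6\right) = 648$)
$44935 + S{\left(72,r^{2} \right)} = 44935 + 648 = 45583$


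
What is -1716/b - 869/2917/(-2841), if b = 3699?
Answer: -1579735069/3406037967 ≈ -0.46380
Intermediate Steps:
-1716/b - 869/2917/(-2841) = -1716/3699 - 869/2917/(-2841) = -1716*1/3699 - 869*1/2917*(-1/2841) = -572/1233 - 869/2917*(-1/2841) = -572/1233 + 869/8287197 = -1579735069/3406037967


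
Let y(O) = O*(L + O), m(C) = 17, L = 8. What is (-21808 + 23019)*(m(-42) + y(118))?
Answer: 18025735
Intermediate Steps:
y(O) = O*(8 + O)
(-21808 + 23019)*(m(-42) + y(118)) = (-21808 + 23019)*(17 + 118*(8 + 118)) = 1211*(17 + 118*126) = 1211*(17 + 14868) = 1211*14885 = 18025735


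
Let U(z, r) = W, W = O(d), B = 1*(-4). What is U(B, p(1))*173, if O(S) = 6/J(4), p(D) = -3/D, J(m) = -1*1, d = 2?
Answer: -1038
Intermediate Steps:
J(m) = -1
B = -4
O(S) = -6 (O(S) = 6/(-1) = 6*(-1) = -6)
W = -6
U(z, r) = -6
U(B, p(1))*173 = -6*173 = -1038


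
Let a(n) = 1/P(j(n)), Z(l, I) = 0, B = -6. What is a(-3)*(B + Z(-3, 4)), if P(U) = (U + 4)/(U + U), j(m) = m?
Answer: 36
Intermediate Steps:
P(U) = (4 + U)/(2*U) (P(U) = (4 + U)/((2*U)) = (4 + U)*(1/(2*U)) = (4 + U)/(2*U))
a(n) = 2*n/(4 + n) (a(n) = 1/((4 + n)/(2*n)) = 2*n/(4 + n))
a(-3)*(B + Z(-3, 4)) = (2*(-3)/(4 - 3))*(-6 + 0) = (2*(-3)/1)*(-6) = (2*(-3)*1)*(-6) = -6*(-6) = 36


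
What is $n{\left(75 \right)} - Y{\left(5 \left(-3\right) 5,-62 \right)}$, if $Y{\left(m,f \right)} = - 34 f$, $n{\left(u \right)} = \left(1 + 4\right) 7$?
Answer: $-2073$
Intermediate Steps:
$n{\left(u \right)} = 35$ ($n{\left(u \right)} = 5 \cdot 7 = 35$)
$n{\left(75 \right)} - Y{\left(5 \left(-3\right) 5,-62 \right)} = 35 - \left(-34\right) \left(-62\right) = 35 - 2108 = -2073$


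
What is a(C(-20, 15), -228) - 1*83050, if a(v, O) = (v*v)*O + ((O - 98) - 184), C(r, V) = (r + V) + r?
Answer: -226060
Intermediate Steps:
C(r, V) = V + 2*r (C(r, V) = (V + r) + r = V + 2*r)
a(v, O) = -282 + O + O*v**2 (a(v, O) = v**2*O + ((-98 + O) - 184) = O*v**2 + (-282 + O) = -282 + O + O*v**2)
a(C(-20, 15), -228) - 1*83050 = (-282 - 228 - 228*(15 + 2*(-20))**2) - 1*83050 = (-282 - 228 - 228*(15 - 40)**2) - 83050 = (-282 - 228 - 228*(-25)**2) - 83050 = (-282 - 228 - 228*625) - 83050 = (-282 - 228 - 142500) - 83050 = -143010 - 83050 = -226060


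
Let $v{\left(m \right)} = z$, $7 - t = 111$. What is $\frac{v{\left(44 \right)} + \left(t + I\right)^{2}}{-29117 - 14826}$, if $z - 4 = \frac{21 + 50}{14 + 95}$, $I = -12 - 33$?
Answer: $- \frac{2420416}{4789787} \approx -0.50533$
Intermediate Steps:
$t = -104$ ($t = 7 - 111 = -104$)
$I = -45$
$z = \frac{507}{109}$ ($z = 4 + \frac{21 + 50}{14 + 95} = 4 + \frac{71}{109} = \frac{507}{109} \approx 4.6514$)
$v{\left(m \right)} = \frac{507}{109}$
$\frac{v{\left(44 \right)} + \left(t + I\right)^{2}}{-29117 - 14826} = \frac{\frac{507}{109} + \left(-104 - 45\right)^{2}}{-29117 - 14826} = \frac{\frac{507}{109} + \left(-149\right)^{2}}{-43943} = \left(\frac{507}{109} + 22201\right) \left(- \frac{1}{43943}\right) = \frac{2420416}{109} \left(- \frac{1}{43943}\right) = - \frac{2420416}{4789787}$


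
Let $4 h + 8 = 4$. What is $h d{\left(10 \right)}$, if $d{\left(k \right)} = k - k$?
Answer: $0$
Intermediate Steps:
$d{\left(k \right)} = 0$
$h = -1$ ($h = -2 + \frac{1}{4} \cdot 4 = -2 + 1 = -1$)
$h d{\left(10 \right)} = \left(-1\right) 0 = 0$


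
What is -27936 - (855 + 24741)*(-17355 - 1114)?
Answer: 472704588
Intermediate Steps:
-27936 - (855 + 24741)*(-17355 - 1114) = -27936 - 25596*(-18469) = -27936 - 1*(-472732524) = -27936 + 472732524 = 472704588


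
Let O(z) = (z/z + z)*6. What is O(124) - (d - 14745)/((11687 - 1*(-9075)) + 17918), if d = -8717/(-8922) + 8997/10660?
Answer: 1380250183566473/1839398776800 ≈ 750.38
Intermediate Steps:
d = 86597227/47554260 (d = -8717*(-1/8922) + 8997*(1/10660) = 8717/8922 + 8997/10660 = 86597227/47554260 ≈ 1.8210)
O(z) = 6 + 6*z (O(z) = (1 + z)*6 = 6 + 6*z)
O(124) - (d - 14745)/((11687 - 1*(-9075)) + 17918) = (6 + 6*124) - (86597227/47554260 - 14745)/((11687 - 1*(-9075)) + 17918) = (6 + 744) - (-701100966473)/(47554260*((11687 + 9075) + 17918)) = 750 - (-701100966473)/(47554260*(20762 + 17918)) = 750 - (-701100966473)/(47554260*38680) = 750 - 1*(-701100966473/1839398776800) = 750 + 701100966473/1839398776800 = 1380250183566473/1839398776800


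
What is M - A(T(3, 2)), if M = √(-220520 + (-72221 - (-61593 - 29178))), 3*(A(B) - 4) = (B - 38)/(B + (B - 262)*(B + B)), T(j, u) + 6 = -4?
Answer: -10852/2715 + I*√201970 ≈ -3.9971 + 449.41*I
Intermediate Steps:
T(j, u) = -10 (T(j, u) = -6 - 4 = -10)
A(B) = 4 + (-38 + B)/(3*(B + 2*B*(-262 + B))) (A(B) = 4 + ((B - 38)/(B + (B - 262)*(B + B)))/3 = 4 + ((-38 + B)/(B + (-262 + B)*(2*B)))/3 = 4 + ((-38 + B)/(B + 2*B*(-262 + B)))/3 = 4 + (-38 + B)/(3*(B + 2*B*(-262 + B))))
M = I*√201970 (M = √(-220520 + (-72221 - 1*(-90771))) = √(-220520 + (-72221 + 90771)) = √(-220520 + 18550) = √(-201970) = I*√201970 ≈ 449.41*I)
M - A(T(3, 2)) = I*√201970 - (-38 - 6275*(-10) + 24*(-10)²)/(3*(-10)*(-523 + 2*(-10))) = I*√201970 - (-1)*(-38 + 62750 + 24*100)/(3*10*(-523 - 20)) = I*√201970 - (-1)*(-38 + 62750 + 2400)/(3*10*(-543)) = I*√201970 - (-1)*(-1)*65112/(3*10*543) = I*√201970 - 1*10852/2715 = I*√201970 - 10852/2715 = -10852/2715 + I*√201970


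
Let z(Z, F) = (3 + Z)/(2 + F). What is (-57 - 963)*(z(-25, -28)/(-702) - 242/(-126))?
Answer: -20844890/10647 ≈ -1957.8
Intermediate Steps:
z(Z, F) = (3 + Z)/(2 + F)
(-57 - 963)*(z(-25, -28)/(-702) - 242/(-126)) = (-57 - 963)*(((3 - 25)/(2 - 28))/(-702) - 242/(-126)) = -1020*((-22/(-26))*(-1/702) - 242*(-1/126)) = -1020*(-1/26*(-22)*(-1/702) + 121/63) = -1020*((11/13)*(-1/702) + 121/63) = -1020*(-11/9126 + 121/63) = -1020*122617/63882 = -20844890/10647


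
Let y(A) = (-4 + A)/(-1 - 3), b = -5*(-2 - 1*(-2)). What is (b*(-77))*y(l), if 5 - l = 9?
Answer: 0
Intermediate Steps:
l = -4 (l = 5 - 1*9 = 5 - 9 = -4)
b = 0 (b = -5*(-2 + 2) = -5*0 = 0)
y(A) = 1 - A/4 (y(A) = (-4 + A)/(-4) = (-4 + A)*(-¼) = 1 - A/4)
(b*(-77))*y(l) = (0*(-77))*(1 - ¼*(-4)) = 0*(1 + 1) = 0*2 = 0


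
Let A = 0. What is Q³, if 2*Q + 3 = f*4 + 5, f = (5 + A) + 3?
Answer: 4913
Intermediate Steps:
f = 8 (f = (5 + 0) + 3 = 5 + 3 = 8)
Q = 17 (Q = -3/2 + (8*4 + 5)/2 = -3/2 + (32 + 5)/2 = -3/2 + (½)*37 = -3/2 + 37/2 = 17)
Q³ = 17³ = 4913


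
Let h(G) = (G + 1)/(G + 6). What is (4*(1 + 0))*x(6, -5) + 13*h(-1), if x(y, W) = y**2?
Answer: 144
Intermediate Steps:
h(G) = (1 + G)/(6 + G)
(4*(1 + 0))*x(6, -5) + 13*h(-1) = (4*(1 + 0))*6**2 + 13*((1 - 1)/(6 - 1)) = (4*1)*36 + 13*(0/5) = 4*36 + 13*((1/5)*0) = 144 + 13*0 = 144 + 0 = 144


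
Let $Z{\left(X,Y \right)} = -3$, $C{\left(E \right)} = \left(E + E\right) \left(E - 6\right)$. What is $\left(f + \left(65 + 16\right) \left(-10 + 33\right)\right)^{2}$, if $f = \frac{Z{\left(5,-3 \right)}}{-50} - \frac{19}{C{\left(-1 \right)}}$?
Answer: $\frac{106144336804}{30625} \approx 3.4659 \cdot 10^{6}$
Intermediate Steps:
$C{\left(E \right)} = 2 E \left(-6 + E\right)$
$f = - \frac{227}{175}$ ($f = - \frac{3}{-50} - \frac{19}{2 \left(-1\right) \left(-6 - 1\right)} = \left(-3\right) \left(- \frac{1}{50}\right) - \frac{19}{2 \left(-1\right) \left(-7\right)} = \frac{3}{50} - \frac{19}{14} = - \frac{227}{175} \approx -1.2971$)
$\left(f + \left(65 + 16\right) \left(-10 + 33\right)\right)^{2} = \left(- \frac{227}{175} + \left(65 + 16\right) \left(-10 + 33\right)\right)^{2} = \left(- \frac{227}{175} + 81 \cdot 23\right)^{2} = \left(- \frac{227}{175} + 1863\right)^{2} = \left(\frac{325798}{175}\right)^{2} = \frac{106144336804}{30625}$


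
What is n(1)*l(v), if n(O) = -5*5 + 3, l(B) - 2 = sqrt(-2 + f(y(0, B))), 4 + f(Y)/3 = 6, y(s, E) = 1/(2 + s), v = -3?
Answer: -88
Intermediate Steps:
f(Y) = 6 (f(Y) = -12 + 3*6 = -12 + 18 = 6)
l(B) = 4 (l(B) = 2 + sqrt(-2 + 6) = 2 + sqrt(4) = 2 + 2 = 4)
n(O) = -22 (n(O) = -25 + 3 = -22)
n(1)*l(v) = -22*4 = -88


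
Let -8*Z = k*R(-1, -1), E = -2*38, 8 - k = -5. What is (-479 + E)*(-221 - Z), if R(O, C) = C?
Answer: 988455/8 ≈ 1.2356e+5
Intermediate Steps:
k = 13 (k = 8 - 1*(-5) = 8 + 5 = 13)
E = -76
Z = 13/8 (Z = -13*(-1)/8 = -⅛*(-13) = 13/8 ≈ 1.6250)
(-479 + E)*(-221 - Z) = (-479 - 76)*(-221 - 1*13/8) = -555*(-221 - 13/8) = -555*(-1781/8) = 988455/8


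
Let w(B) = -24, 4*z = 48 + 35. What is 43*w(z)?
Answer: -1032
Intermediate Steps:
z = 83/4 (z = (48 + 35)/4 = (¼)*83 = 83/4 ≈ 20.750)
43*w(z) = 43*(-24) = -1032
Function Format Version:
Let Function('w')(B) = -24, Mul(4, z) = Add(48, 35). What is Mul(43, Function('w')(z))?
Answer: -1032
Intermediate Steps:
z = Rational(83, 4) (z = Mul(Rational(1, 4), Add(48, 35)) = Mul(Rational(1, 4), 83) = Rational(83, 4) ≈ 20.750)
Mul(43, Function('w')(z)) = Mul(43, -24) = -1032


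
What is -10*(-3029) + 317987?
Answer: 348277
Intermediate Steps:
-10*(-3029) + 317987 = 30290 + 317987 = 348277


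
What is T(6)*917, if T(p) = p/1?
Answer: 5502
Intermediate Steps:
T(p) = p (T(p) = p*1 = p)
T(6)*917 = 6*917 = 5502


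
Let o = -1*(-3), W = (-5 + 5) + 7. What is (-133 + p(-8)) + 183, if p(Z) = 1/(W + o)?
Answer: 501/10 ≈ 50.100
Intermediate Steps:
W = 7 (W = 0 + 7 = 7)
o = 3
p(Z) = ⅒ (p(Z) = 1/(7 + 3) = 1/10 = ⅒)
(-133 + p(-8)) + 183 = (-133 + ⅒) + 183 = -1329/10 + 183 = 501/10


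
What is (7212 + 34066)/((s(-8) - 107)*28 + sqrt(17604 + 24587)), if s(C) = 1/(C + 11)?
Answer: -1109552640/79901881 - 371502*sqrt(42191)/79901881 ≈ -14.841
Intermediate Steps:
s(C) = 1/(11 + C)
(7212 + 34066)/((s(-8) - 107)*28 + sqrt(17604 + 24587)) = (7212 + 34066)/((1/(11 - 8) - 107)*28 + sqrt(17604 + 24587)) = 41278/((1/3 - 107)*28 + sqrt(42191)) = 41278/(-320/3*28 + sqrt(42191)) = 41278/(-8960/3 + sqrt(42191))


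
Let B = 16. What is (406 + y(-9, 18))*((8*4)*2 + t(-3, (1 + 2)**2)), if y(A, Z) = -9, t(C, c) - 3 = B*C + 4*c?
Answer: 21835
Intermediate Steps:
t(C, c) = 3 + 4*c + 16*C (t(C, c) = 3 + (16*C + 4*c) = 3 + (4*c + 16*C) = 3 + 4*c + 16*C)
(406 + y(-9, 18))*((8*4)*2 + t(-3, (1 + 2)**2)) = (406 - 9)*((8*4)*2 + (3 + 4*(1 + 2)**2 + 16*(-3))) = 397*(32*2 + (3 + 4*3**2 - 48)) = 397*(64 + (3 + 4*9 - 48)) = 397*(64 + (3 + 36 - 48)) = 397*(64 - 9) = 397*55 = 21835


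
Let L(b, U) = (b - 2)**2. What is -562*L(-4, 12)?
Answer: -20232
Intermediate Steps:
L(b, U) = (-2 + b)**2
-562*L(-4, 12) = -562*(-2 - 4)**2 = -562*(-6)**2 = -562*36 = -20232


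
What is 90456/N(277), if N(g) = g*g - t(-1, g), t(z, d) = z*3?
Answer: 22614/19183 ≈ 1.1789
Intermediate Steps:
t(z, d) = 3*z
N(g) = 3 + g² (N(g) = g*g - 3*(-1) = g² - 1*(-3) = g² + 3 = 3 + g²)
90456/N(277) = 90456/(3 + 277²) = 90456/(3 + 76729) = 90456/76732 = 90456*(1/76732) = 22614/19183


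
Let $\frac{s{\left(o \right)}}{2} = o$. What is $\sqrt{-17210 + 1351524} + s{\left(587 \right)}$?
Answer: $1174 + \sqrt{1334314} \approx 2329.1$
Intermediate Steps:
$s{\left(o \right)} = 2 o$
$\sqrt{-17210 + 1351524} + s{\left(587 \right)} = \sqrt{-17210 + 1351524} + 2 \cdot 587 = \sqrt{1334314} + 1174 = 1174 + \sqrt{1334314}$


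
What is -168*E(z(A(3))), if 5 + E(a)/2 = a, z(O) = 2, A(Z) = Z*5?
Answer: 1008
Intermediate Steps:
A(Z) = 5*Z
E(a) = -10 + 2*a
-168*E(z(A(3))) = -168*(-10 + 2*2) = -168*(-10 + 4) = -168*(-6) = 1008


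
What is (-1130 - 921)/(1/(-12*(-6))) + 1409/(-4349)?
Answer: -642226937/4349 ≈ -1.4767e+5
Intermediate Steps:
(-1130 - 921)/(1/(-12*(-6))) + 1409/(-4349) = -2051/(1/72) + 1409*(-1/4349) = -2051/1/72 - 1409/4349 = -2051*72 - 1409/4349 = -147672 - 1409/4349 = -642226937/4349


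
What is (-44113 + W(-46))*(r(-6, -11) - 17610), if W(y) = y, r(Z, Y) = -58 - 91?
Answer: 784219681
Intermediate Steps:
r(Z, Y) = -149
(-44113 + W(-46))*(r(-6, -11) - 17610) = (-44113 - 46)*(-149 - 17610) = -44159*(-17759) = 784219681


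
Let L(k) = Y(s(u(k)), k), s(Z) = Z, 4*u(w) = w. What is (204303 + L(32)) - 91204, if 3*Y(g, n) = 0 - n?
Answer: 339265/3 ≈ 1.1309e+5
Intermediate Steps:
u(w) = w/4
Y(g, n) = -n/3 (Y(g, n) = (0 - n)/3 = (-n)/3 = -n/3)
L(k) = -k/3
(204303 + L(32)) - 91204 = (204303 - 1/3*32) - 91204 = (204303 - 32/3) - 91204 = 612877/3 - 91204 = 339265/3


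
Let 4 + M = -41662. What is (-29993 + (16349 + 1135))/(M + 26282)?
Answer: 12509/15384 ≈ 0.81312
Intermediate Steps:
M = -41666 (M = -4 - 41662 = -41666)
(-29993 + (16349 + 1135))/(M + 26282) = (-29993 + (16349 + 1135))/(-41666 + 26282) = (-29993 + 17484)/(-15384) = -12509*(-1/15384) = 12509/15384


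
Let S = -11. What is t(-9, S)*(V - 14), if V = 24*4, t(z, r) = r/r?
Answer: 82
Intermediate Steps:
t(z, r) = 1
V = 96
t(-9, S)*(V - 14) = 1*(96 - 14) = 1*82 = 82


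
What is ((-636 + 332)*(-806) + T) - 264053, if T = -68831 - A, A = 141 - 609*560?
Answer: 253039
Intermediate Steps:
A = -340899 (A = 141 - 341040 = -340899)
T = 272068 (T = -68831 - 1*(-340899) = -68831 + 340899 = 272068)
((-636 + 332)*(-806) + T) - 264053 = ((-636 + 332)*(-806) + 272068) - 264053 = (-304*(-806) + 272068) - 264053 = (245024 + 272068) - 264053 = 517092 - 264053 = 253039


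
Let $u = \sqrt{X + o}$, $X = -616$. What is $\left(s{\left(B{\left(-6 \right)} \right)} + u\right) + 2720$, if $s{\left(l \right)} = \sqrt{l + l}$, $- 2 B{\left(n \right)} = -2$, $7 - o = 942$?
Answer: $2720 + \sqrt{2} + i \sqrt{1551} \approx 2721.4 + 39.383 i$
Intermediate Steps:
$o = -935$ ($o = 7 - 942 = -935$)
$B{\left(n \right)} = 1$ ($B{\left(n \right)} = \left(- \frac{1}{2}\right) \left(-2\right) = 1$)
$s{\left(l \right)} = \sqrt{2} \sqrt{l}$ ($s{\left(l \right)} = \sqrt{2 l} = \sqrt{2} \sqrt{l}$)
$u = i \sqrt{1551}$ ($u = \sqrt{-616 - 935} = \sqrt{-1551} = i \sqrt{1551} \approx 39.383 i$)
$\left(s{\left(B{\left(-6 \right)} \right)} + u\right) + 2720 = \left(\sqrt{2} \sqrt{1} + i \sqrt{1551}\right) + 2720 = \left(\sqrt{2} \cdot 1 + i \sqrt{1551}\right) + 2720 = \left(\sqrt{2} + i \sqrt{1551}\right) + 2720 = 2720 + \sqrt{2} + i \sqrt{1551}$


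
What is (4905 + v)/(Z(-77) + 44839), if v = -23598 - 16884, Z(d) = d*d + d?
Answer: -11859/16897 ≈ -0.70184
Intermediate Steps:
Z(d) = d + d**2 (Z(d) = d**2 + d = d + d**2)
v = -40482
(4905 + v)/(Z(-77) + 44839) = (4905 - 40482)/(-77*(1 - 77) + 44839) = -35577/(-77*(-76) + 44839) = -35577/(5852 + 44839) = -35577/50691 = -35577*1/50691 = -11859/16897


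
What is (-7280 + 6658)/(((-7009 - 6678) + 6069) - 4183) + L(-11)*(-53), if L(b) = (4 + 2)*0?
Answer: 622/11801 ≈ 0.052707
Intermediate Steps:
L(b) = 0 (L(b) = 6*0 = 0)
(-7280 + 6658)/(((-7009 - 6678) + 6069) - 4183) + L(-11)*(-53) = (-7280 + 6658)/(((-7009 - 6678) + 6069) - 4183) + 0*(-53) = -622/((-13687 + 6069) - 4183) + 0 = -622/(-7618 - 4183) + 0 = -622/(-11801) + 0 = -622*(-1/11801) + 0 = 622/11801 + 0 = 622/11801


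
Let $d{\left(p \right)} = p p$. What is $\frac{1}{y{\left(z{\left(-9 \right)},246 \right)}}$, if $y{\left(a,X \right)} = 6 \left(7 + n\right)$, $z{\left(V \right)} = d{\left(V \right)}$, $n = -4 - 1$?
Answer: $\frac{1}{12} \approx 0.083333$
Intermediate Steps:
$n = -5$ ($n = -4 - 1 = -5$)
$d{\left(p \right)} = p^{2}$
$z{\left(V \right)} = V^{2}$
$y{\left(a,X \right)} = 12$ ($y{\left(a,X \right)} = 6 \left(7 - 5\right) = 6 \cdot 2 = 12$)
$\frac{1}{y{\left(z{\left(-9 \right)},246 \right)}} = \frac{1}{12}$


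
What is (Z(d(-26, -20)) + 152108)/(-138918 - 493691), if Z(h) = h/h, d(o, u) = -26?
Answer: -152109/632609 ≈ -0.24045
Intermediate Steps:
Z(h) = 1
(Z(d(-26, -20)) + 152108)/(-138918 - 493691) = (1 + 152108)/(-138918 - 493691) = 152109/(-632609) = 152109*(-1/632609) = -152109/632609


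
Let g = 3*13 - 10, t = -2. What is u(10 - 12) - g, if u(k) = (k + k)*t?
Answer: -21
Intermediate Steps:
u(k) = -4*k (u(k) = (k + k)*(-2) = (2*k)*(-2) = -4*k)
g = 29 (g = 39 - 10 = 29)
u(10 - 12) - g = -4*(10 - 12) - 1*29 = -4*(-2) - 29 = 8 - 29 = -21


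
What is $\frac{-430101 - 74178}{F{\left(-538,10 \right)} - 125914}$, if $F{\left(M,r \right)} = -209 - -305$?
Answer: $\frac{26541}{6622} \approx 4.008$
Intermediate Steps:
$F{\left(M,r \right)} = 96$ ($F{\left(M,r \right)} = -209 + 305 = 96$)
$\frac{-430101 - 74178}{F{\left(-538,10 \right)} - 125914} = \frac{-430101 - 74178}{96 - 125914} = - \frac{504279}{-125818} = \left(-504279\right) \left(- \frac{1}{125818}\right) = \frac{26541}{6622}$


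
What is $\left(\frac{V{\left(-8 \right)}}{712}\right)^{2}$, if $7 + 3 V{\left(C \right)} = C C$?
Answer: $\frac{361}{506944} \approx 0.00071211$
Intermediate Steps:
$V{\left(C \right)} = - \frac{7}{3} + \frac{C^{2}}{3}$ ($V{\left(C \right)} = - \frac{7}{3} + \frac{C C}{3} = - \frac{7}{3} + \frac{C^{2}}{3}$)
$\left(\frac{V{\left(-8 \right)}}{712}\right)^{2} = \left(\frac{- \frac{7}{3} + \frac{\left(-8\right)^{2}}{3}}{712}\right)^{2} = \left(\left(- \frac{7}{3} + \frac{1}{3} \cdot 64\right) \frac{1}{712}\right)^{2} = \left(\left(- \frac{7}{3} + \frac{64}{3}\right) \frac{1}{712}\right)^{2} = \left(19 \cdot \frac{1}{712}\right)^{2} = \left(\frac{19}{712}\right)^{2} = \frac{361}{506944}$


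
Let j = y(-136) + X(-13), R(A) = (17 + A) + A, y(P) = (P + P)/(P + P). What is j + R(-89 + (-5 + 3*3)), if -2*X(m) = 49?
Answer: -353/2 ≈ -176.50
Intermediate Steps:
X(m) = -49/2 (X(m) = -½*49 = -49/2)
y(P) = 1 (y(P) = (2*P)/((2*P)) = (2*P)*(1/(2*P)) = 1)
R(A) = 17 + 2*A
j = -47/2 (j = 1 - 49/2 = -47/2 ≈ -23.500)
j + R(-89 + (-5 + 3*3)) = -47/2 + (17 + 2*(-89 + (-5 + 3*3))) = -47/2 + (17 + 2*(-89 + (-5 + 9))) = -47/2 + (17 + 2*(-89 + 4)) = -47/2 + (17 + 2*(-85)) = -47/2 + (17 - 170) = -47/2 - 153 = -353/2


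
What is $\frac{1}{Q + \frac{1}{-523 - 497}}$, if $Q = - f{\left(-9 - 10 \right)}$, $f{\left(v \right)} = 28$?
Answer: $- \frac{1020}{28561} \approx -0.035713$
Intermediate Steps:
$Q = -28$ ($Q = \left(-1\right) 28 = -28$)
$\frac{1}{Q + \frac{1}{-523 - 497}} = \frac{1}{-28 + \frac{1}{-523 - 497}} = \frac{1}{-28 + \frac{1}{-1020}} = \frac{1}{-28 - \frac{1}{1020}} = \frac{1}{- \frac{28561}{1020}} = - \frac{1020}{28561}$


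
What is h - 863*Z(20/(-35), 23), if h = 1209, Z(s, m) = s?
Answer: 11915/7 ≈ 1702.1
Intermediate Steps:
h - 863*Z(20/(-35), 23) = 1209 - 17260/(-35) = 1209 - 17260*(-1)/35 = 1209 - 863*(-4/7) = 1209 + 3452/7 = 11915/7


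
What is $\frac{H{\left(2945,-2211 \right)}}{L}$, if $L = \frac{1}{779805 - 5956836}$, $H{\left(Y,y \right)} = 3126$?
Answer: $-16183398906$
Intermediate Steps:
$L = - \frac{1}{5177031}$ ($L = \frac{1}{779805 - 5956836} = \frac{1}{-5177031} = - \frac{1}{5177031} \approx -1.9316 \cdot 10^{-7}$)
$\frac{H{\left(2945,-2211 \right)}}{L} = \frac{3126}{- \frac{1}{5177031}} = 3126 \left(-5177031\right) = -16183398906$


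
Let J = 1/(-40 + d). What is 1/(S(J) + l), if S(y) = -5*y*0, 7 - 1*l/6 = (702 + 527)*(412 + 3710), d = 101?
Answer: -1/30395586 ≈ -3.2899e-8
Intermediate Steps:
J = 1/61 (J = 1/(-40 + 101) = 1/61 ≈ 0.016393)
l = -30395586 (l = 42 - 6*(702 + 527)*(412 + 3710) = 42 - 7374*4122 = 42 - 6*5065938 = 42 - 30395628 = -30395586)
S(y) = 0
1/(S(J) + l) = 1/(0 - 30395586) = 1/(-30395586) = -1/30395586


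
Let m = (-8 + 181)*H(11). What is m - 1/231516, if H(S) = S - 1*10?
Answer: 40052267/231516 ≈ 173.00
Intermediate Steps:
H(S) = -10 + S (H(S) = S - 10 = -10 + S)
m = 173 (m = (-8 + 181)*(-10 + 11) = 173*1 = 173)
m - 1/231516 = 173 - 1/231516 = 40052267/231516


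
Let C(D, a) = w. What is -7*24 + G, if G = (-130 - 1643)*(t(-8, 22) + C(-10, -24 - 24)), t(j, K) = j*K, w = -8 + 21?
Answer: 288831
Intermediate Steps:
w = 13
C(D, a) = 13
t(j, K) = K*j
G = 288999 (G = (-130 - 1643)*(22*(-8) + 13) = -1773*(-176 + 13) = -1773*(-163) = 288999)
-7*24 + G = -7*24 + 288999 = -168 + 288999 = 288831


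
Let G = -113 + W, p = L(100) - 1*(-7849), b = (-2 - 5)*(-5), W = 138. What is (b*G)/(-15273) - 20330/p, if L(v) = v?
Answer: -317455465/121405077 ≈ -2.6148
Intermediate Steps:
b = 35 (b = -7*(-5) = 35)
p = 7949 (p = 100 - 1*(-7849) = 100 + 7849 = 7949)
G = 25 (G = -113 + 138 = 25)
(b*G)/(-15273) - 20330/p = (35*25)/(-15273) - 20330/7949 = 875*(-1/15273) - 20330*1/7949 = -875/15273 - 20330/7949 = -317455465/121405077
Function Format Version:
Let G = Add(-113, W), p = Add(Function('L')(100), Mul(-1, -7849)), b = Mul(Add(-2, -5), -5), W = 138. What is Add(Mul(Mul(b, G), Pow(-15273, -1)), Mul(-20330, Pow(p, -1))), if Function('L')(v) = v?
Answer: Rational(-317455465, 121405077) ≈ -2.6148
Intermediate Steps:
b = 35 (b = Mul(-7, -5) = 35)
p = 7949 (p = Add(100, Mul(-1, -7849)) = Add(100, 7849) = 7949)
G = 25 (G = Add(-113, 138) = 25)
Add(Mul(Mul(b, G), Pow(-15273, -1)), Mul(-20330, Pow(p, -1))) = Add(Mul(Mul(35, 25), Pow(-15273, -1)), Mul(-20330, Pow(7949, -1))) = Add(Mul(875, Rational(-1, 15273)), Mul(-20330, Rational(1, 7949))) = Add(Rational(-875, 15273), Rational(-20330, 7949)) = Rational(-317455465, 121405077)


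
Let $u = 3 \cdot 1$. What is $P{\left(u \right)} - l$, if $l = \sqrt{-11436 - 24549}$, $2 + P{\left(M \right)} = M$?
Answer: $1 - i \sqrt{35985} \approx 1.0 - 189.7 i$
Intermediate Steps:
$u = 3$
$P{\left(M \right)} = -2 + M$
$l = i \sqrt{35985}$ ($l = \sqrt{-35985} = i \sqrt{35985} \approx 189.7 i$)
$P{\left(u \right)} - l = \left(-2 + 3\right) - i \sqrt{35985} = 1 - i \sqrt{35985}$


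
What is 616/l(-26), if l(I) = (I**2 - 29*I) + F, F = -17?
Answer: 616/1413 ≈ 0.43595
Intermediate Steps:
l(I) = -17 + I**2 - 29*I (l(I) = (I**2 - 29*I) - 17 = -17 + I**2 - 29*I)
616/l(-26) = 616/(-17 + (-26)**2 - 29*(-26)) = 616/(-17 + 676 + 754) = 616/1413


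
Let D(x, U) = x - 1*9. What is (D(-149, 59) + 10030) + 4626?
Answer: 14498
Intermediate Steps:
D(x, U) = -9 + x (D(x, U) = x - 9 = -9 + x)
(D(-149, 59) + 10030) + 4626 = ((-9 - 149) + 10030) + 4626 = (-158 + 10030) + 4626 = 9872 + 4626 = 14498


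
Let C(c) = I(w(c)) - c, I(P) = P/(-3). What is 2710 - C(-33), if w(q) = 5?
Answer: 8036/3 ≈ 2678.7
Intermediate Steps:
I(P) = -P/3 (I(P) = P*(-1/3) = -P/3)
C(c) = -5/3 - c (C(c) = -1/3*5 - c = -5/3 - c)
2710 - C(-33) = 2710 - (-5/3 - 1*(-33)) = 2710 - (-5/3 + 33) = 2710 - 1*94/3 = 2710 - 94/3 = 8036/3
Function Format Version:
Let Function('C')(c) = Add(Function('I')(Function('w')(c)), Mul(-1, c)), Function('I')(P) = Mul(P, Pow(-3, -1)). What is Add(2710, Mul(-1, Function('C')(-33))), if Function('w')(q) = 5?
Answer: Rational(8036, 3) ≈ 2678.7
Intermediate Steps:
Function('I')(P) = Mul(Rational(-1, 3), P) (Function('I')(P) = Mul(P, Rational(-1, 3)) = Mul(Rational(-1, 3), P))
Function('C')(c) = Add(Rational(-5, 3), Mul(-1, c)) (Function('C')(c) = Add(Mul(Rational(-1, 3), 5), Mul(-1, c)) = Add(Rational(-5, 3), Mul(-1, c)))
Add(2710, Mul(-1, Function('C')(-33))) = Add(2710, Mul(-1, Add(Rational(-5, 3), Mul(-1, -33)))) = Add(2710, Mul(-1, Add(Rational(-5, 3), 33))) = Add(2710, Mul(-1, Rational(94, 3))) = Add(2710, Rational(-94, 3)) = Rational(8036, 3)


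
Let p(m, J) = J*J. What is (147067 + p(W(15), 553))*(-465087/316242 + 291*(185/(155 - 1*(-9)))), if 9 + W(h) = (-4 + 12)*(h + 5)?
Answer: 319817517674773/2160987 ≈ 1.4800e+8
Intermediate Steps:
W(h) = 31 + 8*h (W(h) = -9 + (-4 + 12)*(h + 5) = -9 + 8*(5 + h) = -9 + (40 + 8*h) = 31 + 8*h)
p(m, J) = J²
(147067 + p(W(15), 553))*(-465087/316242 + 291*(185/(155 - 1*(-9)))) = (147067 + 553²)*(-465087/316242 + 291*(185/(155 - 1*(-9)))) = (147067 + 305809)*(-465087*1/316242 + 291*(185/(155 + 9))) = 452876*(-155029/105414 + 291*(185/164)) = 452876*(-155029/105414 + 53835/164) = 452876*(2824768967/8643948) = 319817517674773/2160987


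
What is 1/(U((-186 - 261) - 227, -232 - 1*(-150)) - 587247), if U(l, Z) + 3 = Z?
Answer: -1/587332 ≈ -1.7026e-6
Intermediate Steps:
U(l, Z) = -3 + Z
1/(U((-186 - 261) - 227, -232 - 1*(-150)) - 587247) = 1/((-3 + (-232 - 1*(-150))) - 587247) = 1/((-3 + (-232 + 150)) - 587247) = 1/((-3 - 82) - 587247) = 1/(-85 - 587247) = 1/(-587332) = -1/587332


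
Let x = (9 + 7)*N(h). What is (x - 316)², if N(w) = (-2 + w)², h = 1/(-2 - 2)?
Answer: 55225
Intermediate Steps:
h = -¼ (h = 1/(-4) = -¼ ≈ -0.25000)
x = 81 (x = (9 + 7)*(-2 - ¼)² = 16*(-9/4)² = 16*(81/16) = 81)
(x - 316)² = (81 - 316)² = (-235)² = 55225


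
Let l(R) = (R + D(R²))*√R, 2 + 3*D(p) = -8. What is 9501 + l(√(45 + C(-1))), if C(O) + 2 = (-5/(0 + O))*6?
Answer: 9501 + 73^(¾) - 10*73^(¼)/3 ≈ 9516.2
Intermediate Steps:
D(p) = -10/3 (D(p) = -⅔ + (⅓)*(-8) = -⅔ - 8/3 = -10/3)
C(O) = -2 - 30/O (C(O) = -2 + (-5/(0 + O))*6 = -2 + (-5/O)*6 = -2 - 5/O*6 = -2 - 30/O)
l(R) = √R*(-10/3 + R) (l(R) = (R - 10/3)*√R = (-10/3 + R)*√R = √R*(-10/3 + R))
9501 + l(√(45 + C(-1))) = 9501 + √(√(45 + (-2 - 30/(-1))))*(-10/3 + √(45 + (-2 - 30/(-1)))) = 9501 + √(√(45 + (-2 - 30*(-1))))*(-10/3 + √(45 + (-2 - 30*(-1)))) = 9501 + √(√(45 + (-2 + 30)))*(-10/3 + √(45 + (-2 + 30))) = 9501 + √(√(45 + 28))*(-10/3 + √(45 + 28)) = 9501 + √(√73)*(-10/3 + √73) = 9501 + 73^(¼)*(-10/3 + √73)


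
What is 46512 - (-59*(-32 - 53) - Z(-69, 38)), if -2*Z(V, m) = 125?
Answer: 82869/2 ≈ 41435.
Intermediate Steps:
Z(V, m) = -125/2 (Z(V, m) = -½*125 = -125/2)
46512 - (-59*(-32 - 53) - Z(-69, 38)) = 46512 - (-59*(-32 - 53) - 1*(-125/2)) = 46512 - (-59*(-85) + 125/2) = 46512 - (5015 + 125/2) = 46512 - 1*10155/2 = 46512 - 10155/2 = 82869/2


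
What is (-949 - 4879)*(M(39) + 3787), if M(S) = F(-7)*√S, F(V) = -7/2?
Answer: -22070636 + 20398*√39 ≈ -2.1943e+7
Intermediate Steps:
F(V) = -7/2 (F(V) = -7*½ = -7/2)
M(S) = -7*√S/2
(-949 - 4879)*(M(39) + 3787) = (-949 - 4879)*(-7*√39/2 + 3787) = -5828*(3787 - 7*√39/2) = -22070636 + 20398*√39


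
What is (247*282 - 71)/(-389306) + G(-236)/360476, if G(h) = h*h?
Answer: -850053633/35083867414 ≈ -0.024229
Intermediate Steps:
G(h) = h²
(247*282 - 71)/(-389306) + G(-236)/360476 = (247*282 - 71)/(-389306) + (-236)²/360476 = (69654 - 71)*(-1/389306) + 55696*(1/360476) = 69583*(-1/389306) + 13924/90119 = -69583/389306 + 13924/90119 = -850053633/35083867414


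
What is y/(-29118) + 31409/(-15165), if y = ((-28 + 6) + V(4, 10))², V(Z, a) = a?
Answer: -152791837/73595745 ≈ -2.0761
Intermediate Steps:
y = 144 (y = ((-28 + 6) + 10)² = (-22 + 10)² = (-12)² = 144)
y/(-29118) + 31409/(-15165) = 144/(-29118) + 31409/(-15165) = 144*(-1/29118) + 31409*(-1/15165) = -24/4853 - 31409/15165 = -152791837/73595745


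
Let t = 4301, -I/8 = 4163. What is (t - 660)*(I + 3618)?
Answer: -108086726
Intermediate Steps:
I = -33304 (I = -8*4163 = -33304)
(t - 660)*(I + 3618) = (4301 - 660)*(-33304 + 3618) = 3641*(-29686) = -108086726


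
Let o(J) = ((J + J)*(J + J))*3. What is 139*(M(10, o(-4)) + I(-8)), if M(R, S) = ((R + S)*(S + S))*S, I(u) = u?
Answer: 2070133672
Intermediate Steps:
o(J) = 12*J² (o(J) = ((2*J)*(2*J))*3 = (4*J²)*3 = 12*J²)
M(R, S) = 2*S²*(R + S) (M(R, S) = ((R + S)*(2*S))*S = (2*S*(R + S))*S = 2*S²*(R + S))
139*(M(10, o(-4)) + I(-8)) = 139*(2*(12*(-4)²)²*(10 + 12*(-4)²) - 8) = 139*(2*(12*16)²*(10 + 12*16) - 8) = 139*(2*192²*(10 + 192) - 8) = 139*(2*36864*202 - 8) = 139*(14893056 - 8) = 139*14893048 = 2070133672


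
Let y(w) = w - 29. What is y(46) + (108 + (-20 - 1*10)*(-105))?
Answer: 3275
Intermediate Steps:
y(w) = -29 + w
y(46) + (108 + (-20 - 1*10)*(-105)) = (-29 + 46) + (108 + (-20 - 1*10)*(-105)) = 17 + (108 + (-20 - 10)*(-105)) = 17 + (108 - 30*(-105)) = 17 + (108 + 3150) = 17 + 3258 = 3275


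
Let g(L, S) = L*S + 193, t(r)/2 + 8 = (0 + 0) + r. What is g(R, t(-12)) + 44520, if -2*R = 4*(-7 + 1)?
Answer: 44233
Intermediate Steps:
t(r) = -16 + 2*r (t(r) = -16 + 2*((0 + 0) + r) = -16 + 2*(0 + r) = -16 + 2*r)
R = 12 (R = -2*(-7 + 1) = -2*(-6) = -½*(-24) = 12)
g(L, S) = 193 + L*S
g(R, t(-12)) + 44520 = (193 + 12*(-16 + 2*(-12))) + 44520 = (193 + 12*(-16 - 24)) + 44520 = (193 + 12*(-40)) + 44520 = (193 - 480) + 44520 = -287 + 44520 = 44233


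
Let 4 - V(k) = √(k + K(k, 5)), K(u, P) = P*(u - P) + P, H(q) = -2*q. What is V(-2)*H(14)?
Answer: -112 + 112*I*√2 ≈ -112.0 + 158.39*I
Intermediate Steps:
K(u, P) = P + P*(u - P)
V(k) = 4 - √(-20 + 6*k) (V(k) = 4 - √(k + 5*(1 + k - 1*5)) = 4 - √(k + 5*(1 + k - 5)) = 4 - √(k + 5*(-4 + k)) = 4 - √(k + (-20 + 5*k)) = 4 - √(-20 + 6*k))
V(-2)*H(14) = (4 - √(-20 + 6*(-2)))*(-2*14) = (4 - √(-20 - 12))*(-28) = (4 - √(-32))*(-28) = (4 - 4*I*√2)*(-28) = -112 + 112*I*√2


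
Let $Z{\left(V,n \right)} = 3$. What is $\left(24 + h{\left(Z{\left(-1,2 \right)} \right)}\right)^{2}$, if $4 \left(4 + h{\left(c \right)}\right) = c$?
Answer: $\frac{6889}{16} \approx 430.56$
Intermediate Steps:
$h{\left(c \right)} = -4 + \frac{c}{4}$
$\left(24 + h{\left(Z{\left(-1,2 \right)} \right)}\right)^{2} = \left(24 + \left(-4 + \frac{1}{4} \cdot 3\right)\right)^{2} = \left(24 + \left(-4 + \frac{3}{4}\right)\right)^{2} = \left(24 - \frac{13}{4}\right)^{2} = \left(\frac{83}{4}\right)^{2} = \frac{6889}{16}$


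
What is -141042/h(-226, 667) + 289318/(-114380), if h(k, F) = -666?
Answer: 1328308181/6348090 ≈ 209.25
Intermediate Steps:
-141042/h(-226, 667) + 289318/(-114380) = -141042/(-666) + 289318/(-114380) = -141042*(-1/666) + 289318*(-1/114380) = 23507/111 - 144659/57190 = 1328308181/6348090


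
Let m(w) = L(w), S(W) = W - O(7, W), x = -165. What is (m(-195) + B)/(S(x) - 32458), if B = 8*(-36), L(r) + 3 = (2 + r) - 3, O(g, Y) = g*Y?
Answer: 487/31468 ≈ 0.015476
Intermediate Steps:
O(g, Y) = Y*g
S(W) = -6*W (S(W) = W - W*7 = W - 7*W = -6*W)
L(r) = -4 + r (L(r) = -3 + ((2 + r) - 3) = -3 + (-1 + r) = -4 + r)
m(w) = -4 + w
B = -288
(m(-195) + B)/(S(x) - 32458) = ((-4 - 195) - 288)/(-6*(-165) - 32458) = (-199 - 288)/(990 - 32458) = -487/(-31468) = -487*(-1/31468) = 487/31468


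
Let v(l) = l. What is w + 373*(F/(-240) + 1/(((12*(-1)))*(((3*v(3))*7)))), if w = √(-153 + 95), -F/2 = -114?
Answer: -335327/945 + I*√58 ≈ -354.84 + 7.6158*I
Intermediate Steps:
F = 228 (F = -2*(-114) = 228)
w = I*√58 (w = √(-58) = I*√58 ≈ 7.6158*I)
w + 373*(F/(-240) + 1/(((12*(-1)))*(((3*v(3))*7)))) = I*√58 + 373*(228/(-240) + 1/(((12*(-1)))*(((3*3)*7)))) = I*√58 + 373*(228*(-1/240) + 1/((-12)*((9*7)))) = I*√58 + 373*(-19/20 - 1/12/63) = I*√58 + 373*(-19/20 - 1/12*1/63) = I*√58 + 373*(-19/20 - 1/756) = I*√58 + 373*(-899/945) = I*√58 - 335327/945 = -335327/945 + I*√58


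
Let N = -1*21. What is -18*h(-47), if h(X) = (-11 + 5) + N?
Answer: 486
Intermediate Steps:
N = -21
h(X) = -27 (h(X) = (-11 + 5) - 21 = -6 - 21 = -27)
-18*h(-47) = -18*(-27) = 486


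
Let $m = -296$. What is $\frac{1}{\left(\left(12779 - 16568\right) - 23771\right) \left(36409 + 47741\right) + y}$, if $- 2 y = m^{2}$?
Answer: $- \frac{1}{2319217808} \approx -4.3118 \cdot 10^{-10}$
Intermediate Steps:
$y = -43808$ ($y = - \frac{\left(-296\right)^{2}}{2} = \left(- \frac{1}{2}\right) 87616 = -43808$)
$\frac{1}{\left(\left(12779 - 16568\right) - 23771\right) \left(36409 + 47741\right) + y} = \frac{1}{\left(\left(12779 - 16568\right) - 23771\right) \left(36409 + 47741\right) - 43808} = \frac{1}{\left(\left(12779 - 16568\right) - 23771\right) 84150 - 43808} = \frac{1}{\left(-3789 - 23771\right) 84150 - 43808} = \frac{1}{\left(-27560\right) 84150 - 43808} = \frac{1}{-2319174000 - 43808} = \frac{1}{-2319217808} = - \frac{1}{2319217808}$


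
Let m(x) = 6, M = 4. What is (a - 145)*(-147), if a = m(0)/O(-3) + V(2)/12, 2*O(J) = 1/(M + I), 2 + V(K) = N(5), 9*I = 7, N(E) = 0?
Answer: 25823/2 ≈ 12912.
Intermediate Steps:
I = 7/9 (I = (1/9)*7 = 7/9 ≈ 0.77778)
V(K) = -2 (V(K) = -2 + 0 = -2)
O(J) = 9/86 (O(J) = 1/(2*(4 + 7/9)) = 1/(2*(43/9)) = (1/2)*(9/43) = 9/86)
a = 343/6 (a = 6/(9/86) - 2/12 = 6*(86/9) - 2*1/12 = 172/3 - 1/6 = 343/6 ≈ 57.167)
(a - 145)*(-147) = (343/6 - 145)*(-147) = -527/6*(-147) = 25823/2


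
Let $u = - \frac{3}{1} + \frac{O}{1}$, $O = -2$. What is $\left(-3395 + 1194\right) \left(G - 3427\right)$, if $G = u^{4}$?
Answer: $6167202$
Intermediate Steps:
$u = -5$ ($u = - \frac{3}{1} - \frac{2}{1} = \left(-3\right) 1 - 2 = -3 - 2 = -5$)
$G = 625$ ($G = \left(-5\right)^{4} = 625$)
$\left(-3395 + 1194\right) \left(G - 3427\right) = \left(-3395 + 1194\right) \left(625 - 3427\right) = \left(-2201\right) \left(-2802\right) = 6167202$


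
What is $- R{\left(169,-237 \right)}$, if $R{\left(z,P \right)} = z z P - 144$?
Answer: $6769101$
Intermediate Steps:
$R{\left(z,P \right)} = -144 + P z^{2}$ ($R{\left(z,P \right)} = z^{2} P - 144 = P z^{2} - 144 = -144 + P z^{2}$)
$- R{\left(169,-237 \right)} = - (-144 - 237 \cdot 169^{2}) = - (-144 - 6768957) = \left(-1\right) \left(-6769101\right) = 6769101$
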